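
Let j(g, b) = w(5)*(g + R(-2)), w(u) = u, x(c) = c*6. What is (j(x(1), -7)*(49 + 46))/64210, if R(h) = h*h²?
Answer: -95/6421 ≈ -0.014795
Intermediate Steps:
x(c) = 6*c
R(h) = h³
j(g, b) = -40 + 5*g (j(g, b) = 5*(g + (-2)³) = 5*(g - 8) = 5*(-8 + g) = -40 + 5*g)
(j(x(1), -7)*(49 + 46))/64210 = ((-40 + 5*(6*1))*(49 + 46))/64210 = ((-40 + 5*6)*95)*(1/64210) = ((-40 + 30)*95)*(1/64210) = -10*95*(1/64210) = -950*1/64210 = -95/6421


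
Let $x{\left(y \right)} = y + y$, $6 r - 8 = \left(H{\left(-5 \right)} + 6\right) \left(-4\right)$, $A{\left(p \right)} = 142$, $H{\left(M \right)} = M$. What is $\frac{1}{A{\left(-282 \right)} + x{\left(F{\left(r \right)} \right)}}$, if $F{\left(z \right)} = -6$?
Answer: $\frac{1}{130} \approx 0.0076923$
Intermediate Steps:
$r = \frac{2}{3}$ ($r = \frac{4}{3} + \frac{\left(-5 + 6\right) \left(-4\right)}{6} = \frac{4}{3} + \frac{1 \left(-4\right)}{6} = \frac{4}{3} + \frac{1}{6} \left(-4\right) = \frac{4}{3} - \frac{2}{3} = \frac{2}{3} \approx 0.66667$)
$x{\left(y \right)} = 2 y$
$\frac{1}{A{\left(-282 \right)} + x{\left(F{\left(r \right)} \right)}} = \frac{1}{142 + 2 \left(-6\right)} = \frac{1}{142 - 12} = \frac{1}{130}$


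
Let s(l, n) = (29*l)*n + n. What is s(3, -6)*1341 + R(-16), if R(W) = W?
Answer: -708064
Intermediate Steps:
s(l, n) = n + 29*l*n (s(l, n) = 29*l*n + n = n + 29*l*n)
s(3, -6)*1341 + R(-16) = -6*(1 + 29*3)*1341 - 16 = -6*(1 + 87)*1341 - 16 = -6*88*1341 - 16 = -528*1341 - 16 = -708048 - 16 = -708064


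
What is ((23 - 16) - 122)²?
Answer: 13225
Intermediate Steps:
((23 - 16) - 122)² = (7 - 122)² = (-115)² = 13225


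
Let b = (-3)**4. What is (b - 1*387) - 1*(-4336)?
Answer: 4030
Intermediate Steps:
b = 81
(b - 1*387) - 1*(-4336) = (81 - 1*387) - 1*(-4336) = (81 - 387) + 4336 = -306 + 4336 = 4030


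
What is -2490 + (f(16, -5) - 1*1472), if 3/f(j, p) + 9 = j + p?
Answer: -7921/2 ≈ -3960.5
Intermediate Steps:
f(j, p) = 3/(-9 + j + p) (f(j, p) = 3/(-9 + (j + p)) = 3/(-9 + j + p))
-2490 + (f(16, -5) - 1*1472) = -2490 + (3/(-9 + 16 - 5) - 1*1472) = -2490 + (3/2 - 1472) = -2490 - 2941/2 = -7921/2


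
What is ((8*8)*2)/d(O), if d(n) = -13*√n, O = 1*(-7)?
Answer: 128*I*√7/91 ≈ 3.7215*I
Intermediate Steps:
O = -7
((8*8)*2)/d(O) = ((8*8)*2)/((-13*I*√7)) = (64*2)/((-13*I*√7)) = 128/((-13*I*√7)) = 128*(I*√7/91) = 128*I*√7/91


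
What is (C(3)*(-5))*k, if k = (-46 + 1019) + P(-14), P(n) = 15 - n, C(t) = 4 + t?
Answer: -35070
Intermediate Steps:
k = 1002 (k = (-46 + 1019) + (15 - 1*(-14)) = 973 + (15 + 14) = 973 + 29 = 1002)
(C(3)*(-5))*k = ((4 + 3)*(-5))*1002 = (7*(-5))*1002 = -35*1002 = -35070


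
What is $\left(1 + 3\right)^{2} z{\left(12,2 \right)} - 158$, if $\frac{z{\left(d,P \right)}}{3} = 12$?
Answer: $418$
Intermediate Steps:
$z{\left(d,P \right)} = 36$ ($z{\left(d,P \right)} = 3 \cdot 12 = 36$)
$\left(1 + 3\right)^{2} z{\left(12,2 \right)} - 158 = \left(1 + 3\right)^{2} \cdot 36 - 158 = 4^{2} \cdot 36 - 158 = 16 \cdot 36 - 158 = 576 - 158 = 418$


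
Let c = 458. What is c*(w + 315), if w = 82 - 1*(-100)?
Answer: 227626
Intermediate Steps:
w = 182 (w = 82 + 100 = 182)
c*(w + 315) = 458*(182 + 315) = 458*497 = 227626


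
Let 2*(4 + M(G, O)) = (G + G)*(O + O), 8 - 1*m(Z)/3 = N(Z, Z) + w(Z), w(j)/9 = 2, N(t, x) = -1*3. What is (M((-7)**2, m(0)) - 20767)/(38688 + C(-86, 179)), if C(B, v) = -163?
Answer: -22829/38525 ≈ -0.59258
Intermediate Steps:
N(t, x) = -3
w(j) = 18 (w(j) = 9*2 = 18)
m(Z) = -21 (m(Z) = 24 - 3*(-3 + 18) = 24 - 3*15 = 24 - 45 = -21)
M(G, O) = -4 + 2*G*O (M(G, O) = -4 + ((G + G)*(O + O))/2 = -4 + ((2*G)*(2*O))/2 = -4 + (4*G*O)/2 = -4 + 2*G*O)
(M((-7)**2, m(0)) - 20767)/(38688 + C(-86, 179)) = ((-4 + 2*(-7)**2*(-21)) - 20767)/(38688 - 163) = ((-4 + 2*49*(-21)) - 20767)/38525 = ((-4 - 2058) - 20767)*(1/38525) = (-2062 - 20767)*(1/38525) = -22829*1/38525 = -22829/38525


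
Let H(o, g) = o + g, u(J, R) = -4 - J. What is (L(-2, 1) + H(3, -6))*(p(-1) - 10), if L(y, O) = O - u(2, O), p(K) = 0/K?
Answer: -40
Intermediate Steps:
p(K) = 0
L(y, O) = 6 + O (L(y, O) = O - (-4 - 1*2) = O - (-4 - 2) = O - 1*(-6) = O + 6 = 6 + O)
H(o, g) = g + o
(L(-2, 1) + H(3, -6))*(p(-1) - 10) = ((6 + 1) + (-6 + 3))*(0 - 10) = (7 - 3)*(-10) = 4*(-10) = -40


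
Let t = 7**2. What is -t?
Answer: -49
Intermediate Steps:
t = 49
-t = -1*49 = -49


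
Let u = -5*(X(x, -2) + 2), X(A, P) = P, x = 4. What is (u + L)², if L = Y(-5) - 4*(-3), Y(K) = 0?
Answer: 144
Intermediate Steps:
u = 0 (u = -5*(-2 + 2) = -5*0 = 0)
L = 12 (L = 0 - 4*(-3) = 0 + 12 = 12)
(u + L)² = (0 + 12)² = 12² = 144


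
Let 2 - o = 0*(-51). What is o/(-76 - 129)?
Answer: -2/205 ≈ -0.0097561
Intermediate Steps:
o = 2 (o = 2 - 0*(-51) = 2 - 1*0 = 2 + 0 = 2)
o/(-76 - 129) = 2/(-76 - 129) = 2/(-205) = 2*(-1/205) = -2/205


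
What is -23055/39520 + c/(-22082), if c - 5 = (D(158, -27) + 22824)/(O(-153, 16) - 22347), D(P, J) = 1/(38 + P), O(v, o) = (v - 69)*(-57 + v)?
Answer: -60579165640687/103794628156128 ≈ -0.58364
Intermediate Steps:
O(v, o) = (-69 + v)*(-57 + v)
c = 28261045/4757508 (c = 5 + (1/(38 + 158) + 22824)/((3933 + (-153)² - 126*(-153)) - 22347) = 5 + (1/196 + 22824)/((3933 + 23409 + 19278) - 22347) = 5 + (1/196 + 22824)/(46620 - 22347) = 5 + (4473505/196)/24273 = 5 + (4473505/196)*(1/24273) = 5 + 4473505/4757508 = 28261045/4757508 ≈ 5.9403)
-23055/39520 + c/(-22082) = -23055/39520 + (28261045/4757508)/(-22082) = -23055*1/39520 + (28261045/4757508)*(-1/22082) = -4611/7904 - 28261045/105055291656 = -60579165640687/103794628156128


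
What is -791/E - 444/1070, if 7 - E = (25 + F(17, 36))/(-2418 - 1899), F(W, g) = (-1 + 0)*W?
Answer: -1833600039/16171445 ≈ -113.39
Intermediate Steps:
F(W, g) = -W
E = 30227/4317 (E = 7 - (25 - 1*17)/(-2418 - 1899) = 7 - (25 - 17)/(-4317) = 7 - 8*(-1)/4317 = 7 - 1*(-8/4317) = 7 + 8/4317 = 30227/4317 ≈ 7.0019)
-791/E - 444/1070 = -791/30227/4317 - 444/1070 = -791*4317/30227 - 444*1/1070 = -3414747/30227 - 222/535 = -1833600039/16171445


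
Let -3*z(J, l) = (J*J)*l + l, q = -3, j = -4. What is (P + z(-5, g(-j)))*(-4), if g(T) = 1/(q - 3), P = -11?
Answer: 344/9 ≈ 38.222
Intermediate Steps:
g(T) = -⅙ (g(T) = 1/(-3 - 3) = 1/(-6) = -⅙)
z(J, l) = -l/3 - l*J²/3 (z(J, l) = -((J*J)*l + l)/3 = -(J²*l + l)/3 = -(l*J² + l)/3 = -(l + l*J²)/3 = -l/3 - l*J²/3)
(P + z(-5, g(-j)))*(-4) = (-11 - ⅓*(-⅙)*(1 + (-5)²))*(-4) = (-11 - ⅓*(-⅙)*(1 + 25))*(-4) = (-11 - ⅓*(-⅙)*26)*(-4) = (-11 + 13/9)*(-4) = -86/9*(-4) = 344/9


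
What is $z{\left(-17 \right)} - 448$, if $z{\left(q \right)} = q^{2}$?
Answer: $-159$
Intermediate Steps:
$z{\left(-17 \right)} - 448 = \left(-17\right)^{2} - 448 = 289 - 448 = -159$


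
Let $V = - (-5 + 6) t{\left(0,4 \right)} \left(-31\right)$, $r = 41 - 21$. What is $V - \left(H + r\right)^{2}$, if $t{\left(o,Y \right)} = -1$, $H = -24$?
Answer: $-47$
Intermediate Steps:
$r = 20$ ($r = 41 - 21 = 20$)
$V = -31$ ($V = - (-5 + 6) \left(-1\right) \left(-31\right) = \left(-1\right) 1 \left(-1\right) \left(-31\right) = \left(-1\right) \left(-1\right) \left(-31\right) = 1 \left(-31\right) = -31$)
$V - \left(H + r\right)^{2} = -31 - \left(-24 + 20\right)^{2} = -31 - \left(-4\right)^{2} = -31 - 16 = -47$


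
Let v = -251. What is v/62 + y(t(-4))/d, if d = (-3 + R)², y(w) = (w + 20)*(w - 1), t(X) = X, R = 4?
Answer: -5211/62 ≈ -84.048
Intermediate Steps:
y(w) = (-1 + w)*(20 + w) (y(w) = (20 + w)*(-1 + w) = (-1 + w)*(20 + w))
d = 1 (d = (-3 + 4)² = 1² = 1)
v/62 + y(t(-4))/d = -251/62 + (-20 + (-4)² + 19*(-4))/1 = -251*1/62 + (-20 + 16 - 76)*1 = -251/62 - 80*1 = -251/62 - 80 = -5211/62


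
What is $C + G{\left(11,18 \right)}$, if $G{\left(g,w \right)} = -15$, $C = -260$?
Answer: $-275$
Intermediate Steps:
$C + G{\left(11,18 \right)} = -260 - 15 = -275$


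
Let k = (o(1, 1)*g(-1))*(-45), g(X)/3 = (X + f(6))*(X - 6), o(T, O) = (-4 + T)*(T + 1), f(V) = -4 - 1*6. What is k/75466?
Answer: 31185/37733 ≈ 0.82646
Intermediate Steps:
f(V) = -10 (f(V) = -4 - 6 = -10)
o(T, O) = (1 + T)*(-4 + T) (o(T, O) = (-4 + T)*(1 + T) = (1 + T)*(-4 + T))
g(X) = 3*(-10 + X)*(-6 + X) (g(X) = 3*((X - 10)*(X - 6)) = 3*((-10 + X)*(-6 + X)) = 3*(-10 + X)*(-6 + X))
k = 62370 (k = ((-4 + 1² - 3*1)*(180 - 48*(-1) + 3*(-1)²))*(-45) = ((-4 + 1 - 3)*(180 + 48 + 3*1))*(-45) = -6*(180 + 48 + 3)*(-45) = -6*231*(-45) = -1386*(-45) = 62370)
k/75466 = 62370/75466 = 62370*(1/75466) = 31185/37733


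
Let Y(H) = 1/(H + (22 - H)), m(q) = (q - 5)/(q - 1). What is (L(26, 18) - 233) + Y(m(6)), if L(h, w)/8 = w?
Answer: -1957/22 ≈ -88.955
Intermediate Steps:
L(h, w) = 8*w
m(q) = (-5 + q)/(-1 + q)
Y(H) = 1/22
(L(26, 18) - 233) + Y(m(6)) = (8*18 - 233) + 1/22 = (144 - 233) + 1/22 = -89 + 1/22 = -1957/22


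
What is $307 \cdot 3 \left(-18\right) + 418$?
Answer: $-16160$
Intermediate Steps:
$307 \cdot 3 \left(-18\right) + 418 = 307 \left(-54\right) + 418 = -16578 + 418 = -16160$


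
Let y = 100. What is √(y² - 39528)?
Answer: 2*I*√7382 ≈ 171.84*I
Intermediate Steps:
√(y² - 39528) = √(100² - 39528) = √(10000 - 39528) = √(-29528) = 2*I*√7382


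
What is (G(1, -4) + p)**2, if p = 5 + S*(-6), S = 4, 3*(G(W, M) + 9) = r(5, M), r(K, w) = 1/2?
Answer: 27889/36 ≈ 774.69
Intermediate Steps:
r(K, w) = 1/2
G(W, M) = -53/6 (G(W, M) = -9 + (1/3)*(1/2) = -9 + 1/6 = -53/6)
p = -19 (p = 5 + 4*(-6) = 5 - 24 = -19)
(G(1, -4) + p)**2 = (-53/6 - 19)**2 = (-167/6)**2 = 27889/36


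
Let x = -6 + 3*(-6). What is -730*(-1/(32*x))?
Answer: -365/384 ≈ -0.95052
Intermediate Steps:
x = -24 (x = -6 - 18 = -24)
-730*(-1/(32*x)) = -730/((-24*(-32))) = -730/768 = -730*1/768 = -365/384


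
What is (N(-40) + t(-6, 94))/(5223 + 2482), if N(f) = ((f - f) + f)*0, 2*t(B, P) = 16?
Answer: 8/7705 ≈ 0.0010383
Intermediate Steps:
t(B, P) = 8 (t(B, P) = (½)*16 = 8)
N(f) = 0 (N(f) = (0 + f)*0 = f*0 = 0)
(N(-40) + t(-6, 94))/(5223 + 2482) = (0 + 8)/(5223 + 2482) = 8/7705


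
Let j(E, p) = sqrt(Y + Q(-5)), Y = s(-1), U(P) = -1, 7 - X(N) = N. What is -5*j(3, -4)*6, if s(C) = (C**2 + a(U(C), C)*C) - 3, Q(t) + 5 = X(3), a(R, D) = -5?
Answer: -30*sqrt(2) ≈ -42.426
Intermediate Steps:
X(N) = 7 - N
Q(t) = -1 (Q(t) = -5 + (7 - 1*3) = -5 + (7 - 3) = -5 + 4 = -1)
s(C) = -3 + C**2 - 5*C (s(C) = (C**2 - 5*C) - 3 = -3 + C**2 - 5*C)
Y = 3 (Y = -3 + (-1)**2 - 5*(-1) = -3 + 1 + 5 = 3)
j(E, p) = sqrt(2) (j(E, p) = sqrt(3 - 1) = sqrt(2))
-5*j(3, -4)*6 = -5*sqrt(2)*6 = -30*sqrt(2)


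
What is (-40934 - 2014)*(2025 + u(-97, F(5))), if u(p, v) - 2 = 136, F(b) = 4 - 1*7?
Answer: -92896524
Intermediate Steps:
F(b) = -3 (F(b) = 4 - 7 = -3)
u(p, v) = 138 (u(p, v) = 2 + 136 = 138)
(-40934 - 2014)*(2025 + u(-97, F(5))) = (-40934 - 2014)*(2025 + 138) = -42948*2163 = -92896524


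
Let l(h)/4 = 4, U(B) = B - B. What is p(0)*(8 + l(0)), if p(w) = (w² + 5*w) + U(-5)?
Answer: 0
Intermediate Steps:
U(B) = 0
l(h) = 16 (l(h) = 4*4 = 16)
p(w) = w² + 5*w (p(w) = (w² + 5*w) + 0 = w² + 5*w)
p(0)*(8 + l(0)) = (0*(5 + 0))*(8 + 16) = (0*5)*24 = 0*24 = 0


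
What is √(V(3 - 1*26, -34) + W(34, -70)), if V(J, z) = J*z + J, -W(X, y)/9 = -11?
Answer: √858 ≈ 29.292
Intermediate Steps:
W(X, y) = 99 (W(X, y) = -9*(-11) = 99)
V(J, z) = J + J*z
√(V(3 - 1*26, -34) + W(34, -70)) = √((3 - 1*26)*(1 - 34) + 99) = √((3 - 26)*(-33) + 99) = √(-23*(-33) + 99) = √(759 + 99) = √858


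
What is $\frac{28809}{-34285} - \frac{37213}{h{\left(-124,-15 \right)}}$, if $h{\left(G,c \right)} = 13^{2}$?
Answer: $- \frac{1280716426}{5794165} \approx -221.04$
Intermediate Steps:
$h{\left(G,c \right)} = 169$
$\frac{28809}{-34285} - \frac{37213}{h{\left(-124,-15 \right)}} = \frac{28809}{-34285} - \frac{37213}{169} = 28809 \left(- \frac{1}{34285}\right) - \frac{37213}{169} = - \frac{28809}{34285} - \frac{37213}{169} = - \frac{1280716426}{5794165}$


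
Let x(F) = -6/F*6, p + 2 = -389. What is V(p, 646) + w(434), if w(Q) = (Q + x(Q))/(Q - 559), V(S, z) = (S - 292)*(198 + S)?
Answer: 715099243/5425 ≈ 1.3182e+5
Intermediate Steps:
p = -391 (p = -2 - 389 = -391)
x(F) = -36/F
V(S, z) = (-292 + S)*(198 + S)
w(Q) = (Q - 36/Q)/(-559 + Q) (w(Q) = (Q - 36/Q)/(Q - 559) = (Q - 36/Q)/(-559 + Q))
V(p, 646) + w(434) = (-57816 + (-391)² - 94*(-391)) + (-36 + 434²)/(434*(-559 + 434)) = (-57816 + 152881 + 36754) + (1/434)*(-36 + 188356)/(-125) = 131819 + (1/434)*(-1/125)*188320 = 131819 - 18832/5425 = 715099243/5425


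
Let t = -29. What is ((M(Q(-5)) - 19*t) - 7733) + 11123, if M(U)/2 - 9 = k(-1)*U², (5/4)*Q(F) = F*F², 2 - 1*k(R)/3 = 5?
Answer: -176041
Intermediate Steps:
k(R) = -9 (k(R) = 6 - 3*5 = 6 - 15 = -9)
Q(F) = 4*F³/5 (Q(F) = 4*(F*F²)/5 = 4*F³/5)
M(U) = 18 - 18*U² (M(U) = 18 + 2*(-9*U²) = 18 - 18*U²)
((M(Q(-5)) - 19*t) - 7733) + 11123 = (((18 - 18*((⅘)*(-5)³)²) - 19*(-29)) - 7733) + 11123 = (((18 - 18*((⅘)*(-125))²) + 551) - 7733) + 11123 = (((18 - 18*(-100)²) + 551) - 7733) + 11123 = (((18 - 18*10000) + 551) - 7733) + 11123 = (((18 - 180000) + 551) - 7733) + 11123 = ((-179982 + 551) - 7733) + 11123 = (-179431 - 7733) + 11123 = -187164 + 11123 = -176041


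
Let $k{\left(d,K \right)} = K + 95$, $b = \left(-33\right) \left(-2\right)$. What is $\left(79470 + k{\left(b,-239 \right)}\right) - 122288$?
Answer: $-42962$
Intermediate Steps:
$b = 66$
$k{\left(d,K \right)} = 95 + K$
$\left(79470 + k{\left(b,-239 \right)}\right) - 122288 = \left(79470 + \left(95 - 239\right)\right) - 122288 = \left(79470 - 144\right) - 122288 = 79326 - 122288 = -42962$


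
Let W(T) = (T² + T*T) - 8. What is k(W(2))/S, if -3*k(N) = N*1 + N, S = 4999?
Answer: 0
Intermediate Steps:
W(T) = -8 + 2*T² (W(T) = (T² + T²) - 8 = 2*T² - 8 = -8 + 2*T²)
k(N) = -2*N/3 (k(N) = -(N*1 + N)/3 = -(N + N)/3 = -2*N/3)
k(W(2))/S = -2*(-8 + 2*2²)/3/4999 = -2*(-8 + 2*4)/3*(1/4999) = -2*(-8 + 8)/3*(1/4999) = -⅔*0*(1/4999) = 0*(1/4999) = 0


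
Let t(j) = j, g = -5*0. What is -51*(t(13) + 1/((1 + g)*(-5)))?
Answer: -3264/5 ≈ -652.80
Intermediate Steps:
g = 0
-51*(t(13) + 1/((1 + g)*(-5))) = -51*(13 + 1/((1 + 0)*(-5))) = -51*(13 + 1/(1*(-5))) = -51*(13 + 1/(-5)) = -51*(13 - 1/5) = -51*64/5 = -3264/5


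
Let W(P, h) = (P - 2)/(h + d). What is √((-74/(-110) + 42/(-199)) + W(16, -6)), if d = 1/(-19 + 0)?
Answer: I*√4692894217/50347 ≈ 1.3607*I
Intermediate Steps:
d = -1/19 (d = 1/(-19) = -1/19 ≈ -0.052632)
W(P, h) = (-2 + P)/(-1/19 + h) (W(P, h) = (P - 2)/(h - 1/19) = (-2 + P)/(-1/19 + h))
√((-74/(-110) + 42/(-199)) + W(16, -6)) = √((-74/(-110) + 42/(-199)) + 19*(-2 + 16)/(-1 + 19*(-6))) = √((-74*(-1/110) + 42*(-1/199)) + 19*14/(-1 - 114)) = √((37/55 - 42/199) + 19*14/(-115)) = √(5053/10945 + 19*(-1/115)*14) = √(5053/10945 - 266/115) = √(-93211/50347) = I*√4692894217/50347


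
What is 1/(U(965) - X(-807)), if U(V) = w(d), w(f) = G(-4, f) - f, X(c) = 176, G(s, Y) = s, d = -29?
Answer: -1/151 ≈ -0.0066225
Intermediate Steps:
w(f) = -4 - f
U(V) = 25 (U(V) = -4 - 1*(-29) = -4 + 29 = 25)
1/(U(965) - X(-807)) = 1/(25 - 1*176) = 1/(25 - 176) = 1/(-151) = -1/151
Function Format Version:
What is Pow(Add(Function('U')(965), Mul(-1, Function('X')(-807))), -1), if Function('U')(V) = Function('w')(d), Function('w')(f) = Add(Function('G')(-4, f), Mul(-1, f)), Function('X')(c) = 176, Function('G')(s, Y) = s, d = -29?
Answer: Rational(-1, 151) ≈ -0.0066225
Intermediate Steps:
Function('w')(f) = Add(-4, Mul(-1, f))
Function('U')(V) = 25 (Function('U')(V) = Add(-4, Mul(-1, -29)) = Add(-4, 29) = 25)
Pow(Add(Function('U')(965), Mul(-1, Function('X')(-807))), -1) = Pow(Add(25, Mul(-1, 176)), -1) = Pow(Add(25, -176), -1) = Pow(-151, -1) = Rational(-1, 151)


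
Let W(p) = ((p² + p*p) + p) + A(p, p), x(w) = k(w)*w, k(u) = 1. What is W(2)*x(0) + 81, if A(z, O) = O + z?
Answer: 81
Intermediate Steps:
x(w) = w (x(w) = 1*w = w)
W(p) = 2*p² + 3*p (W(p) = ((p² + p*p) + p) + (p + p) = ((p² + p²) + p) + 2*p = (2*p² + p) + 2*p = (p + 2*p²) + 2*p = 2*p² + 3*p)
W(2)*x(0) + 81 = (2*(3 + 2*2))*0 + 81 = (2*(3 + 4))*0 + 81 = (2*7)*0 + 81 = 14*0 + 81 = 0 + 81 = 81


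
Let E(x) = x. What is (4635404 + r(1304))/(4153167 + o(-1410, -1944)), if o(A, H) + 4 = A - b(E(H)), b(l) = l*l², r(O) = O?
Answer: 4636708/7350792137 ≈ 0.00063078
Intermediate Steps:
b(l) = l³
o(A, H) = -4 + A - H³ (o(A, H) = -4 + (A - H³) = -4 + A - H³)
(4635404 + r(1304))/(4153167 + o(-1410, -1944)) = (4635404 + 1304)/(4153167 + (-4 - 1410 - 1*(-1944)³)) = 4636708/(4153167 + (-4 - 1410 - 1*(-7346640384))) = 4636708/(4153167 + (-4 - 1410 + 7346640384)) = 4636708/(4153167 + 7346638970) = 4636708/7350792137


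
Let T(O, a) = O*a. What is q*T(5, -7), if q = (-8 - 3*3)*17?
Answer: 10115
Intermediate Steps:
q = -289 (q = (-8 - 9)*17 = -17*17 = -289)
q*T(5, -7) = -1445*(-7) = -289*(-35) = 10115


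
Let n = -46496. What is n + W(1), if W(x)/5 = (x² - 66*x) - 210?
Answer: -47871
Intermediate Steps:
W(x) = -1050 - 330*x + 5*x² (W(x) = 5*((x² - 66*x) - 210) = 5*(-210 + x² - 66*x) = -1050 - 330*x + 5*x²)
n + W(1) = -46496 + (-1050 - 330*1 + 5*1²) = -46496 + (-1050 - 330 + 5*1) = -46496 + (-1050 - 330 + 5) = -46496 - 1375 = -47871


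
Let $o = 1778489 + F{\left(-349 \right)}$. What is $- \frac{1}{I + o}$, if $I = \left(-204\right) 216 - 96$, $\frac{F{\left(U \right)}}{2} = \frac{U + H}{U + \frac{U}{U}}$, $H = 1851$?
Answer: $- \frac{87}{150885872} \approx -5.766 \cdot 10^{-7}$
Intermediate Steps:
$F{\left(U \right)} = \frac{2 \left(1851 + U\right)}{1 + U}$ ($F{\left(U \right)} = 2 \frac{U + 1851}{U + \frac{U}{U}} = 2 \frac{1851 + U}{U + 1} = 2 \frac{1851 + U}{1 + U} = \frac{2 \left(1851 + U\right)}{1 + U}$)
$o = \frac{154727792}{87}$ ($o = 1778489 + \frac{2 \left(1851 - 349\right)}{1 - 349} = 1778489 + 2 \frac{1}{-348} \cdot 1502 = 1778489 + 2 \left(- \frac{1}{348}\right) 1502 = 1778489 - \frac{751}{87} = \frac{154727792}{87} \approx 1.7785 \cdot 10^{6}$)
$I = -44160$ ($I = -44064 - 96 = -44160$)
$- \frac{1}{I + o} = - \frac{1}{-44160 + \frac{154727792}{87}} = - \frac{1}{\frac{150885872}{87}} = \left(-1\right) \frac{87}{150885872} = - \frac{87}{150885872}$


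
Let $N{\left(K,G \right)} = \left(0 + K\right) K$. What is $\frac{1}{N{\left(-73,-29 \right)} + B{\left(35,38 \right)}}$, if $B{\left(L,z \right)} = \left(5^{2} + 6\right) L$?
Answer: $\frac{1}{6414} \approx 0.00015591$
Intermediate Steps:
$B{\left(L,z \right)} = 31 L$ ($B{\left(L,z \right)} = \left(25 + 6\right) L = 31 L$)
$N{\left(K,G \right)} = K^{2}$ ($N{\left(K,G \right)} = K K = K^{2}$)
$\frac{1}{N{\left(-73,-29 \right)} + B{\left(35,38 \right)}} = \frac{1}{\left(-73\right)^{2} + 31 \cdot 35} = \frac{1}{5329 + 1085} = \frac{1}{6414}$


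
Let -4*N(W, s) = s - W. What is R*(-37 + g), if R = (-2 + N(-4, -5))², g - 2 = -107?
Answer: -3479/8 ≈ -434.88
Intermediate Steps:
g = -105 (g = 2 - 107 = -105)
N(W, s) = -s/4 + W/4 (N(W, s) = -(s - W)/4 = -s/4 + W/4)
R = 49/16 (R = (-2 + (-¼*(-5) + (¼)*(-4)))² = (-2 + (5/4 - 1))² = (-2 + ¼)² = (-7/4)² = 49/16 ≈ 3.0625)
R*(-37 + g) = 49*(-37 - 105)/16 = (49/16)*(-142) = -3479/8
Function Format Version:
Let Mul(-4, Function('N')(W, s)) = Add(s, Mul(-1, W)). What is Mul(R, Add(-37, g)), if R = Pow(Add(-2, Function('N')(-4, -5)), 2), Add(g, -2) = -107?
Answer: Rational(-3479, 8) ≈ -434.88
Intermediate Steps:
g = -105 (g = Add(2, -107) = -105)
Function('N')(W, s) = Add(Mul(Rational(-1, 4), s), Mul(Rational(1, 4), W)) (Function('N')(W, s) = Mul(Rational(-1, 4), Add(s, Mul(-1, W))) = Add(Mul(Rational(-1, 4), s), Mul(Rational(1, 4), W)))
R = Rational(49, 16) (R = Pow(Add(-2, Add(Mul(Rational(-1, 4), -5), Mul(Rational(1, 4), -4))), 2) = Pow(Add(-2, Add(Rational(5, 4), -1)), 2) = Pow(Add(-2, Rational(1, 4)), 2) = Pow(Rational(-7, 4), 2) = Rational(49, 16) ≈ 3.0625)
Mul(R, Add(-37, g)) = Mul(Rational(49, 16), Add(-37, -105)) = Mul(Rational(49, 16), -142) = Rational(-3479, 8)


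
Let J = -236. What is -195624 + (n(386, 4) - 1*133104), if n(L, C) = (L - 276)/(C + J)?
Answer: -38132503/116 ≈ -3.2873e+5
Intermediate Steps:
n(L, C) = (-276 + L)/(-236 + C) (n(L, C) = (L - 276)/(C - 236) = (-276 + L)/(-236 + C))
-195624 + (n(386, 4) - 1*133104) = -195624 + ((-276 + 386)/(-236 + 4) - 1*133104) = -195624 + (110/(-232) - 133104) = -195624 + (-1/232*110 - 133104) = -195624 + (-55/116 - 133104) = -195624 - 15440119/116 = -38132503/116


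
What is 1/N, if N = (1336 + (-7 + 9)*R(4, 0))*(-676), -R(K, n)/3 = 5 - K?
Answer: -1/899080 ≈ -1.1122e-6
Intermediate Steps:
R(K, n) = -15 + 3*K (R(K, n) = -3*(5 - K) = -15 + 3*K)
N = -899080 (N = (1336 + (-7 + 9)*(-15 + 3*4))*(-676) = (1336 + 2*(-15 + 12))*(-676) = (1336 + 2*(-3))*(-676) = (1336 - 6)*(-676) = 1330*(-676) = -899080)
1/N = 1/(-899080) = -1/899080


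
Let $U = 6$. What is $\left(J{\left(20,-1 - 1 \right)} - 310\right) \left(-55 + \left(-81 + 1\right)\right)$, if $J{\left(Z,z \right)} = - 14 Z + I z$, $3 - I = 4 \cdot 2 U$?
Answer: $67500$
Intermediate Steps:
$I = -45$ ($I = 3 - 4 \cdot 2 \cdot 6 = 3 - 8 \cdot 6 = 3 - 48 = -45$)
$J{\left(Z,z \right)} = - 45 z - 14 Z$ ($J{\left(Z,z \right)} = - 14 Z - 45 z = - 45 z - 14 Z$)
$\left(J{\left(20,-1 - 1 \right)} - 310\right) \left(-55 + \left(-81 + 1\right)\right) = \left(\left(- 45 \left(-1 - 1\right) - 280\right) - 310\right) \left(-55 + \left(-81 + 1\right)\right) = \left(\left(\left(-45\right) \left(-2\right) - 280\right) - 310\right) \left(-55 - 80\right) = \left(\left(90 - 280\right) - 310\right) \left(-135\right) = \left(-190 - 310\right) \left(-135\right) = \left(-500\right) \left(-135\right) = 67500$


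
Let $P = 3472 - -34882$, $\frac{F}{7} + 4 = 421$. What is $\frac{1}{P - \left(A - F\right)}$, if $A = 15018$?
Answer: $\frac{1}{26255} \approx 3.8088 \cdot 10^{-5}$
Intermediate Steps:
$F = 2919$ ($F = -28 + 7 \cdot 421 = -28 + 2947 = 2919$)
$P = 38354$ ($P = 3472 + 34882 = 38354$)
$\frac{1}{P - \left(A - F\right)} = \frac{1}{38354 + \left(2919 - 15018\right)} = \frac{1}{38354 - 12099} = \frac{1}{26255}$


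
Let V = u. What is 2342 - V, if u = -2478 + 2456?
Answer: 2364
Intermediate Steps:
u = -22
V = -22
2342 - V = 2342 - 1*(-22) = 2342 + 22 = 2364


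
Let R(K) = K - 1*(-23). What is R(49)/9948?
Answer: 6/829 ≈ 0.0072376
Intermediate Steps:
R(K) = 23 + K (R(K) = K + 23 = 23 + K)
R(49)/9948 = (23 + 49)/9948 = 72*(1/9948) = 6/829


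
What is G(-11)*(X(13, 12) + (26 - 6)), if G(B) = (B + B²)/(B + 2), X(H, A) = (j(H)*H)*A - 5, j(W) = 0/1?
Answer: -550/3 ≈ -183.33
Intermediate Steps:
j(W) = 0 (j(W) = 0*1 = 0)
X(H, A) = -5 (X(H, A) = (0*H)*A - 5 = 0*A - 5 = 0 - 5 = -5)
G(B) = (B + B²)/(2 + B)
G(-11)*(X(13, 12) + (26 - 6)) = (-11*(1 - 11)/(2 - 11))*(-5 + (26 - 6)) = (-11*(-10)/(-9))*(-5 + 20) = -11*(-⅑)*(-10)*15 = -110/9*15 = -550/3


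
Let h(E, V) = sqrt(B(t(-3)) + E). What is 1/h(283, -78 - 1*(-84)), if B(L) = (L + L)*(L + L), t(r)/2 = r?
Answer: sqrt(427)/427 ≈ 0.048393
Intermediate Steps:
t(r) = 2*r
B(L) = 4*L**2 (B(L) = (2*L)*(2*L) = 4*L**2)
h(E, V) = sqrt(144 + E) (h(E, V) = sqrt(4*(2*(-3))**2 + E) = sqrt(4*(-6)**2 + E) = sqrt(4*36 + E) = sqrt(144 + E))
1/h(283, -78 - 1*(-84)) = 1/(sqrt(144 + 283)) = 1/(sqrt(427)) = sqrt(427)/427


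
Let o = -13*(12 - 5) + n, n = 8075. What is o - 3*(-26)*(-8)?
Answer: 7360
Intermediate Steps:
o = 7984 (o = -13*(12 - 5) + 8075 = -13*7 + 8075 = -91 + 8075 = 7984)
o - 3*(-26)*(-8) = 7984 - 3*(-26)*(-8) = 7984 - (-78)*(-8) = 7984 - 1*624 = 7984 - 624 = 7360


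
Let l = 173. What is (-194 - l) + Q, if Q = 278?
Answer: -89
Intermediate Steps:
(-194 - l) + Q = (-194 - 1*173) + 278 = (-194 - 173) + 278 = -367 + 278 = -89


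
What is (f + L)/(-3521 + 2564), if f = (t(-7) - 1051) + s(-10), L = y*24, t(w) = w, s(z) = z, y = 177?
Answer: -1060/319 ≈ -3.3229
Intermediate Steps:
L = 4248 (L = 177*24 = 4248)
f = -1068 (f = (-7 - 1051) - 10 = -1058 - 10 = -1068)
(f + L)/(-3521 + 2564) = (-1068 + 4248)/(-3521 + 2564) = 3180/(-957) = 3180*(-1/957) = -1060/319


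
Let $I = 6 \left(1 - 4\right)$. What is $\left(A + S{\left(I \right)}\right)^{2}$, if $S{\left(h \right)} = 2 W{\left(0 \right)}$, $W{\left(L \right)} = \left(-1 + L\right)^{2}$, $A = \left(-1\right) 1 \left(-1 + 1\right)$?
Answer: $4$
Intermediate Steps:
$A = 0$ ($A = \left(-1\right) 0 = 0$)
$I = -18$ ($I = 6 \left(-3\right) = -18$)
$S{\left(h \right)} = 2$ ($S{\left(h \right)} = 2 \left(-1 + 0\right)^{2} = 2 \left(-1\right)^{2} = 2 \cdot 1 = 2$)
$\left(A + S{\left(I \right)}\right)^{2} = \left(0 + 2\right)^{2} = 2^{2} = 4$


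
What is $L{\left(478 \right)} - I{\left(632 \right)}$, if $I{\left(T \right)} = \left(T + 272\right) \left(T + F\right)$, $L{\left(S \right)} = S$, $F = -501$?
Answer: $-117946$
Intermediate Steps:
$I{\left(T \right)} = \left(-501 + T\right) \left(272 + T\right)$ ($I{\left(T \right)} = \left(T + 272\right) \left(T - 501\right) = \left(272 + T\right) \left(-501 + T\right) = \left(-501 + T\right) \left(272 + T\right)$)
$L{\left(478 \right)} - I{\left(632 \right)} = 478 - \left(-136272 + 632^{2} - 144728\right) = 478 - \left(-136272 + 399424 - 144728\right) = 478 - 118424 = -117946$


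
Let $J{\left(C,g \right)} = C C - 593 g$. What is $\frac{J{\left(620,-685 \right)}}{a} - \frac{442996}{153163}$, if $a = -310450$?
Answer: $- \frac{51723908363}{9509890670} \approx -5.439$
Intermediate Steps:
$J{\left(C,g \right)} = C^{2} - 593 g$
$\frac{J{\left(620,-685 \right)}}{a} - \frac{442996}{153163} = \frac{620^{2} - -406205}{-310450} - \frac{442996}{153163} = \left(384400 + 406205\right) \left(- \frac{1}{310450}\right) - \frac{442996}{153163} = 790605 \left(- \frac{1}{310450}\right) - \frac{442996}{153163} = - \frac{158121}{62090} - \frac{442996}{153163} = - \frac{51723908363}{9509890670}$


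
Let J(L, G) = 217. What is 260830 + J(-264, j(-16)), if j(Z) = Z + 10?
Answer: 261047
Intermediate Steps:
j(Z) = 10 + Z
260830 + J(-264, j(-16)) = 260830 + 217 = 261047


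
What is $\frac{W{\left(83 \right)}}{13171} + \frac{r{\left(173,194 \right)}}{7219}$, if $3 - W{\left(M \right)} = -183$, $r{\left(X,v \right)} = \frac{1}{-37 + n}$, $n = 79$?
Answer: $\frac{56407999}{3993420858} \approx 0.014125$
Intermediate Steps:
$r{\left(X,v \right)} = \frac{1}{42}$ ($r{\left(X,v \right)} = \frac{1}{-37 + 79} = \frac{1}{42}$)
$W{\left(M \right)} = 186$ ($W{\left(M \right)} = 3 - -183 = 3 + 183 = 186$)
$\frac{W{\left(83 \right)}}{13171} + \frac{r{\left(173,194 \right)}}{7219} = \frac{186}{13171} + \frac{1}{42 \cdot 7219} = 186 \cdot \frac{1}{13171} + \frac{1}{42} \cdot \frac{1}{7219} = \frac{186}{13171} + \frac{1}{303198} = \frac{56407999}{3993420858}$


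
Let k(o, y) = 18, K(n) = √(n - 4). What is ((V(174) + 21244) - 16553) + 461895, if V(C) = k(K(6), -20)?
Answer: 466604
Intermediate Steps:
K(n) = √(-4 + n)
V(C) = 18
((V(174) + 21244) - 16553) + 461895 = ((18 + 21244) - 16553) + 461895 = (21262 - 16553) + 461895 = 4709 + 461895 = 466604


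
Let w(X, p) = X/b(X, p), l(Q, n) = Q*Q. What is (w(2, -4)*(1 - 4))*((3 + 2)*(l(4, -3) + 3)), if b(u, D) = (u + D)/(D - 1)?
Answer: -1425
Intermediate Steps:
l(Q, n) = Q²
b(u, D) = (D + u)/(-1 + D)
w(X, p) = X*(-1 + p)/(X + p) (w(X, p) = X/(((p + X)/(-1 + p))) = X/(((X + p)/(-1 + p))) = X*((-1 + p)/(X + p)) = X*(-1 + p)/(X + p))
(w(2, -4)*(1 - 4))*((3 + 2)*(l(4, -3) + 3)) = ((2*(-1 - 4)/(2 - 4))*(1 - 4))*((3 + 2)*(4² + 3)) = ((2*(-5)/(-2))*(-3))*(5*(16 + 3)) = ((2*(-½)*(-5))*(-3))*(5*19) = (5*(-3))*95 = -15*95 = -1425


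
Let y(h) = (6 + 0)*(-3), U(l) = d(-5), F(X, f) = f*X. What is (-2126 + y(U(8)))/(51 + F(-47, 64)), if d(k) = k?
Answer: 2144/2957 ≈ 0.72506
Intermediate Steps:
F(X, f) = X*f
U(l) = -5
y(h) = -18 (y(h) = 6*(-3) = -18)
(-2126 + y(U(8)))/(51 + F(-47, 64)) = (-2126 - 18)/(51 - 47*64) = -2144/(51 - 3008) = -2144/(-2957) = -2144*(-1/2957) = 2144/2957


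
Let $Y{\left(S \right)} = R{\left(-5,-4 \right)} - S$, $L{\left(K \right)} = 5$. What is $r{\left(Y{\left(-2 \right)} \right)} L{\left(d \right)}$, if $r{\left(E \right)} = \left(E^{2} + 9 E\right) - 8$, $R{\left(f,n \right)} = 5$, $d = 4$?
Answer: $520$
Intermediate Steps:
$Y{\left(S \right)} = 5 - S$
$r{\left(E \right)} = -8 + E^{2} + 9 E$
$r{\left(Y{\left(-2 \right)} \right)} L{\left(d \right)} = \left(-8 + \left(5 - -2\right)^{2} + 9 \left(5 - -2\right)\right) 5 = \left(-8 + \left(5 + 2\right)^{2} + 9 \left(5 + 2\right)\right) 5 = \left(-8 + 7^{2} + 9 \cdot 7\right) 5 = \left(-8 + 49 + 63\right) 5 = 104 \cdot 5 = 520$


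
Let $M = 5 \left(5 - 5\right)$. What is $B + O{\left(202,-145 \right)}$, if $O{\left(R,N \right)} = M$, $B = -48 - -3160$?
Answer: $3112$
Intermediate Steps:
$B = 3112$ ($B = -48 + 3160 = 3112$)
$M = 0$ ($M = 5 \cdot 0 = 0$)
$O{\left(R,N \right)} = 0$
$B + O{\left(202,-145 \right)} = 3112 + 0 = 3112$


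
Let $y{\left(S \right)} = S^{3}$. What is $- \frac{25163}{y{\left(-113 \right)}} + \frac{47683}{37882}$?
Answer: $\frac{69754882417}{54659824154} \approx 1.2762$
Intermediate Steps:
$- \frac{25163}{y{\left(-113 \right)}} + \frac{47683}{37882} = - \frac{25163}{\left(-113\right)^{3}} + \frac{47683}{37882} = - \frac{25163}{-1442897} + 47683 \cdot \frac{1}{37882} = \left(-25163\right) \left(- \frac{1}{1442897}\right) + \frac{47683}{37882} = \frac{25163}{1442897} + \frac{47683}{37882} = \frac{69754882417}{54659824154}$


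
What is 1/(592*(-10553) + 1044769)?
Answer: -1/5202607 ≈ -1.9221e-7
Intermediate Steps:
1/(592*(-10553) + 1044769) = 1/(-6247376 + 1044769) = 1/(-5202607) = -1/5202607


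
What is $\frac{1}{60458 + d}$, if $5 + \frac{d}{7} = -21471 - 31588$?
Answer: $- \frac{1}{310990} \approx -3.2155 \cdot 10^{-6}$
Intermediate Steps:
$d = -371448$ ($d = -35 + 7 \left(-21471 - 31588\right) = -35 + 7 \left(-53059\right) = -35 - 371413 = -371448$)
$\frac{1}{60458 + d} = \frac{1}{60458 - 371448} = \frac{1}{-310990} = - \frac{1}{310990}$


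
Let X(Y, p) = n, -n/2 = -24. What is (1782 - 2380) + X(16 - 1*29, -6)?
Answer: -550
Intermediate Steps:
n = 48 (n = -2*(-24) = 48)
X(Y, p) = 48
(1782 - 2380) + X(16 - 1*29, -6) = (1782 - 2380) + 48 = -598 + 48 = -550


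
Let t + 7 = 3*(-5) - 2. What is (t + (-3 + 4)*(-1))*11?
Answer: -275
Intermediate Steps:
t = -24 (t = -7 + (3*(-5) - 2) = -7 + (-15 - 2) = -7 - 17 = -24)
(t + (-3 + 4)*(-1))*11 = (-24 + (-3 + 4)*(-1))*11 = (-24 + 1*(-1))*11 = (-24 - 1)*11 = -25*11 = -275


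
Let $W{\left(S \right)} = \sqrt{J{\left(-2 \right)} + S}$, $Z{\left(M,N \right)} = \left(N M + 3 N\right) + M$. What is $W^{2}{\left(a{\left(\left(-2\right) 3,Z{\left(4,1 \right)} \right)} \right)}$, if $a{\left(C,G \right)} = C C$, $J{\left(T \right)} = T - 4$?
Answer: $30$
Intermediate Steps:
$J{\left(T \right)} = -4 + T$ ($J{\left(T \right)} = T - 4 = -4 + T$)
$Z{\left(M,N \right)} = M + 3 N + M N$ ($Z{\left(M,N \right)} = \left(M N + 3 N\right) + M = \left(3 N + M N\right) + M = M + 3 N + M N$)
$a{\left(C,G \right)} = C^{2}$
$W{\left(S \right)} = \sqrt{-6 + S}$ ($W{\left(S \right)} = \sqrt{\left(-4 - 2\right) + S} = \sqrt{-6 + S}$)
$W^{2}{\left(a{\left(\left(-2\right) 3,Z{\left(4,1 \right)} \right)} \right)} = \left(\sqrt{-6 + \left(\left(-2\right) 3\right)^{2}}\right)^{2} = \left(\sqrt{-6 + \left(-6\right)^{2}}\right)^{2} = \left(\sqrt{-6 + 36}\right)^{2} = \left(\sqrt{30}\right)^{2} = 30$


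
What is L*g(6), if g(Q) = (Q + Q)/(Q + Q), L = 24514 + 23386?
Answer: 47900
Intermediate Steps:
L = 47900
g(Q) = 1 (g(Q) = (2*Q)/((2*Q)) = (2*Q)*(1/(2*Q)) = 1)
L*g(6) = 47900*1 = 47900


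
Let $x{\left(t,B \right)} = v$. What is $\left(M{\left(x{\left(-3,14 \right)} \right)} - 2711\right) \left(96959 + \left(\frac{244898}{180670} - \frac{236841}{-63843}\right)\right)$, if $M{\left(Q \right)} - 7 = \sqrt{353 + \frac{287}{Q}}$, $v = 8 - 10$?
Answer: $- \frac{38772359480374832}{147878395} + \frac{186405574424879 \sqrt{838}}{3844838270} \approx -2.6079 \cdot 10^{8}$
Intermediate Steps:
$v = -2$ ($v = 8 - 10 = -2$)
$x{\left(t,B \right)} = -2$
$M{\left(Q \right)} = 7 + \sqrt{353 + \frac{287}{Q}}$
$\left(M{\left(x{\left(-3,14 \right)} \right)} - 2711\right) \left(96959 + \left(\frac{244898}{180670} - \frac{236841}{-63843}\right)\right) = \left(\left(7 + \sqrt{353 + \frac{287}{-2}}\right) - 2711\right) \left(96959 + \left(\frac{244898}{180670} - \frac{236841}{-63843}\right)\right) = \left(\left(7 + \sqrt{353 + 287 \left(- \frac{1}{2}\right)}\right) - 2711\right) \left(96959 + \left(244898 \cdot \frac{1}{180670} - - \frac{78947}{21281}\right)\right) = \left(\left(7 + \sqrt{353 - \frac{287}{2}}\right) - 2711\right) \left(96959 + \left(\frac{122449}{90335} + \frac{78947}{21281}\right)\right) = \left(\left(7 + \sqrt{\frac{419}{2}}\right) - 2711\right) \left(96959 + \frac{9737514414}{1922419135}\right) = \left(\left(7 + \frac{\sqrt{838}}{2}\right) - 2711\right) \frac{186405574424879}{1922419135} = \left(-2704 + \frac{\sqrt{838}}{2}\right) \frac{186405574424879}{1922419135} = - \frac{38772359480374832}{147878395} + \frac{186405574424879 \sqrt{838}}{3844838270}$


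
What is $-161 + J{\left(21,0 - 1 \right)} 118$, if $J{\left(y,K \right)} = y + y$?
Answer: $4795$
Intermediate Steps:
$J{\left(y,K \right)} = 2 y$
$-161 + J{\left(21,0 - 1 \right)} 118 = -161 + 2 \cdot 21 \cdot 118 = -161 + 42 \cdot 118 = -161 + 4956 = 4795$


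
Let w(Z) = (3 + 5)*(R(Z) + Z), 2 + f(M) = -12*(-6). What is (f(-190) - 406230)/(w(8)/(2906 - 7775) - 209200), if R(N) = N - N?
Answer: 123599565/63662179 ≈ 1.9415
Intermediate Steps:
R(N) = 0
f(M) = 70 (f(M) = -2 - 12*(-6) = -2 + 72 = 70)
w(Z) = 8*Z (w(Z) = (3 + 5)*(0 + Z) = 8*Z)
(f(-190) - 406230)/(w(8)/(2906 - 7775) - 209200) = (70 - 406230)/((8*8)/(2906 - 7775) - 209200) = -406160/(64/(-4869) - 209200) = -406160/(64*(-1/4869) - 209200) = -406160/(-64/4869 - 209200) = -406160/(-1018594864/4869) = -406160*(-4869/1018594864) = 123599565/63662179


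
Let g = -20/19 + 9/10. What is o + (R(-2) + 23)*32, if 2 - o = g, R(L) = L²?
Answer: 164569/190 ≈ 866.15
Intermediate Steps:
g = -29/190 (g = -20*1/19 + 9*(⅒) = -20/19 + 9/10 = -29/190 ≈ -0.15263)
o = 409/190 (o = 2 - 1*(-29/190) = 2 + 29/190 = 409/190 ≈ 2.1526)
o + (R(-2) + 23)*32 = 409/190 + ((-2)² + 23)*32 = 409/190 + (4 + 23)*32 = 409/190 + 27*32 = 409/190 + 864 = 164569/190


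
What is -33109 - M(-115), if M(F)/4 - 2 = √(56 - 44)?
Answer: -33117 - 8*√3 ≈ -33131.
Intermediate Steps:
M(F) = 8 + 8*√3 (M(F) = 8 + 4*√(56 - 44) = 8 + 4*√12 = 8 + 4*(2*√3) = 8 + 8*√3)
-33109 - M(-115) = -33109 - (8 + 8*√3) = -33109 + (-8 - 8*√3) = -33117 - 8*√3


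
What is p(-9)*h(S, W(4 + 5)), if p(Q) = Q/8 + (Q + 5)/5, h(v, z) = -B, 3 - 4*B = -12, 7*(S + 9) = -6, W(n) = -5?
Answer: 231/32 ≈ 7.2188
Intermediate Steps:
S = -69/7 (S = -9 + (⅐)*(-6) = -9 - 6/7 = -69/7 ≈ -9.8571)
B = 15/4 (B = ¾ - ¼*(-12) = ¾ + 3 = 15/4 ≈ 3.7500)
h(v, z) = -15/4 (h(v, z) = -1*15/4 = -15/4)
p(Q) = 1 + 13*Q/40 (p(Q) = Q*(⅛) + (5 + Q)*(⅕) = Q/8 + (1 + Q/5) = 1 + 13*Q/40)
p(-9)*h(S, W(4 + 5)) = (1 + (13/40)*(-9))*(-15/4) = (1 - 117/40)*(-15/4) = -77/40*(-15/4) = 231/32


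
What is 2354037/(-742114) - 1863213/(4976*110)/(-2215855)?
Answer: -129779109006330969/40913095394653600 ≈ -3.1721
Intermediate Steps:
2354037/(-742114) - 1863213/(4976*110)/(-2215855) = 2354037*(-1/742114) - 1863213/547360*(-1/2215855) = -2354037/742114 - 1863213*1/547360*(-1/2215855) = -2354037/742114 - 169383/49760*(-1/2215855) = -2354037/742114 + 169383/110260944800 = -129779109006330969/40913095394653600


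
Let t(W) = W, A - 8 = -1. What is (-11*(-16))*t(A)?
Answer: 1232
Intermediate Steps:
A = 7 (A = 8 - 1 = 7)
(-11*(-16))*t(A) = -11*(-16)*7 = 176*7 = 1232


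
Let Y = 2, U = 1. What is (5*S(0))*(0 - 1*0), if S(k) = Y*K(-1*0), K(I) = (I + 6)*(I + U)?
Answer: 0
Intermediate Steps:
K(I) = (1 + I)*(6 + I) (K(I) = (I + 6)*(I + 1) = (6 + I)*(1 + I) = (1 + I)*(6 + I))
S(k) = 12 (S(k) = 2*(6 + (-1*0)**2 + 7*(-1*0)) = 2*(6 + 0**2 + 7*0) = 2*(6 + 0 + 0) = 2*6 = 12)
(5*S(0))*(0 - 1*0) = (5*12)*(0 - 1*0) = 60*(0 + 0) = 60*0 = 0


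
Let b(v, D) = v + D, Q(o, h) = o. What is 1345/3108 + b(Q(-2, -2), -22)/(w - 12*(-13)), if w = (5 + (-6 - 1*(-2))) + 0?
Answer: 136573/487956 ≈ 0.27989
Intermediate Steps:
w = 1 (w = (5 + (-6 + 2)) + 0 = (5 - 4) + 0 = 1 + 0 = 1)
b(v, D) = D + v
1345/3108 + b(Q(-2, -2), -22)/(w - 12*(-13)) = 1345/3108 + (-22 - 2)/(1 - 12*(-13)) = 1345*(1/3108) - 24/(1 + 156) = 1345/3108 - 24/157 = 136573/487956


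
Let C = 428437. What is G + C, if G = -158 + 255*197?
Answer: 478514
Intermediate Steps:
G = 50077 (G = -158 + 50235 = 50077)
G + C = 50077 + 428437 = 478514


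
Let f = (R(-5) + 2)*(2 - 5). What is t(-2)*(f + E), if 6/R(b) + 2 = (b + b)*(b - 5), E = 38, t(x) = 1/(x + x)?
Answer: -1559/196 ≈ -7.9541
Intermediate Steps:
t(x) = 1/(2*x)
R(b) = 6/(-2 + 2*b*(-5 + b)) (R(b) = 6/(-2 + (b + b)*(b - 5)) = 6/(-2 + (2*b)*(-5 + b)) = 6/(-2 + 2*b*(-5 + b)))
f = -303/49 (f = (3/(-1 + (-5)² - 5*(-5)) + 2)*(2 - 5) = (3/(-1 + 25 + 25) + 2)*(-3) = (3/49 + 2)*(-3) = (101/49)*(-3) = -303/49 ≈ -6.1837)
t(-2)*(f + E) = ((½)/(-2))*(-303/49 + 38) = ((½)*(-½))*(1559/49) = -¼*1559/49 = -1559/196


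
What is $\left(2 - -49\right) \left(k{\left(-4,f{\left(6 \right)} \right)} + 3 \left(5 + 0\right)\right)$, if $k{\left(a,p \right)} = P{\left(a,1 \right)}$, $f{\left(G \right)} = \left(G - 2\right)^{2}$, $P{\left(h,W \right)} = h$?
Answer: $561$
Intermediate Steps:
$f{\left(G \right)} = \left(-2 + G\right)^{2}$
$k{\left(a,p \right)} = a$
$\left(2 - -49\right) \left(k{\left(-4,f{\left(6 \right)} \right)} + 3 \left(5 + 0\right)\right) = \left(2 - -49\right) \left(-4 + 3 \left(5 + 0\right)\right) = \left(2 + 49\right) \left(-4 + 3 \cdot 5\right) = 51 \left(-4 + 15\right) = 51 \cdot 11 = 561$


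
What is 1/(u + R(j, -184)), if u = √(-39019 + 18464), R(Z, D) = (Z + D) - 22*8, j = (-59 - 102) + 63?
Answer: -458/230319 - I*√20555/230319 ≈ -0.0019885 - 0.00062248*I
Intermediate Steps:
j = -98 (j = -161 + 63 = -98)
R(Z, D) = -176 + D + Z (R(Z, D) = (D + Z) - 176 = -176 + D + Z)
u = I*√20555 (u = √(-20555) = I*√20555 ≈ 143.37*I)
1/(u + R(j, -184)) = 1/(I*√20555 + (-176 - 184 - 98)) = 1/(I*√20555 - 458) = 1/(-458 + I*√20555)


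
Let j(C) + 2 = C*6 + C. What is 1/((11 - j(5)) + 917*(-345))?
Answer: -1/308775 ≈ -3.2386e-6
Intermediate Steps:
j(C) = -2 + 7*C (j(C) = -2 + (C*6 + C) = -2 + (6*C + C) = -2 + 7*C)
1/((11 - j(5)) + 917*(-345)) = 1/(((11 - (-2 + 7*5)) + 917)*(-345)) = -1/345/((11 - (-2 + 35)) + 917) = -1/345/((11 - 1*33) + 917) = -1/345/((11 - 33) + 917) = -1/345/(-22 + 917) = -1/345/895 = (1/895)*(-1/345) = -1/308775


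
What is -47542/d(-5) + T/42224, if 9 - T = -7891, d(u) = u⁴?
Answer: -500618977/6597500 ≈ -75.880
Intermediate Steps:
T = 7900 (T = 9 - 1*(-7891) = 9 + 7891 = 7900)
-47542/d(-5) + T/42224 = -47542/((-5)⁴) + 7900/42224 = -47542/625 + 7900*(1/42224) = -47542*1/625 + 1975/10556 = -47542/625 + 1975/10556 = -500618977/6597500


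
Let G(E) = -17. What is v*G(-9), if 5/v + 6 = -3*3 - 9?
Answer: 85/24 ≈ 3.5417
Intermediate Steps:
v = -5/24 (v = 5/(-6 + (-3*3 - 9)) = 5/(-6 + (-9 - 9)) = 5/(-6 - 18) = 5/(-24) = 5*(-1/24) = -5/24 ≈ -0.20833)
v*G(-9) = -5/24*(-17) = 85/24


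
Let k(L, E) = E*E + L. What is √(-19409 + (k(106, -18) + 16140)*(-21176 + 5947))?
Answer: I*√252363939 ≈ 15886.0*I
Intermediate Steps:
k(L, E) = L + E² (k(L, E) = E² + L = L + E²)
√(-19409 + (k(106, -18) + 16140)*(-21176 + 5947)) = √(-19409 + ((106 + (-18)²) + 16140)*(-21176 + 5947)) = √(-19409 + ((106 + 324) + 16140)*(-15229)) = √(-19409 + (430 + 16140)*(-15229)) = √(-19409 + 16570*(-15229)) = √(-19409 - 252344530) = √(-252363939) = I*√252363939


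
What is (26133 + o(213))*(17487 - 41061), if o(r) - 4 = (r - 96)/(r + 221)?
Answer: -133706718525/217 ≈ -6.1616e+8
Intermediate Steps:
o(r) = 4 + (-96 + r)/(221 + r) (o(r) = 4 + (r - 96)/(r + 221) = 4 + (-96 + r)/(221 + r))
(26133 + o(213))*(17487 - 41061) = (26133 + (788 + 5*213)/(221 + 213))*(17487 - 41061) = (26133 + (788 + 1065)/434)*(-23574) = (26133 + (1/434)*1853)*(-23574) = (26133 + 1853/434)*(-23574) = (11343575/434)*(-23574) = -133706718525/217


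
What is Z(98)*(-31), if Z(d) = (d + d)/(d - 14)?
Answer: -217/3 ≈ -72.333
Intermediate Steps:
Z(d) = 2*d/(-14 + d) (Z(d) = (2*d)/(-14 + d) = 2*d/(-14 + d))
Z(98)*(-31) = (2*98/(-14 + 98))*(-31) = (2*98/84)*(-31) = (2*98*(1/84))*(-31) = (7/3)*(-31) = -217/3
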